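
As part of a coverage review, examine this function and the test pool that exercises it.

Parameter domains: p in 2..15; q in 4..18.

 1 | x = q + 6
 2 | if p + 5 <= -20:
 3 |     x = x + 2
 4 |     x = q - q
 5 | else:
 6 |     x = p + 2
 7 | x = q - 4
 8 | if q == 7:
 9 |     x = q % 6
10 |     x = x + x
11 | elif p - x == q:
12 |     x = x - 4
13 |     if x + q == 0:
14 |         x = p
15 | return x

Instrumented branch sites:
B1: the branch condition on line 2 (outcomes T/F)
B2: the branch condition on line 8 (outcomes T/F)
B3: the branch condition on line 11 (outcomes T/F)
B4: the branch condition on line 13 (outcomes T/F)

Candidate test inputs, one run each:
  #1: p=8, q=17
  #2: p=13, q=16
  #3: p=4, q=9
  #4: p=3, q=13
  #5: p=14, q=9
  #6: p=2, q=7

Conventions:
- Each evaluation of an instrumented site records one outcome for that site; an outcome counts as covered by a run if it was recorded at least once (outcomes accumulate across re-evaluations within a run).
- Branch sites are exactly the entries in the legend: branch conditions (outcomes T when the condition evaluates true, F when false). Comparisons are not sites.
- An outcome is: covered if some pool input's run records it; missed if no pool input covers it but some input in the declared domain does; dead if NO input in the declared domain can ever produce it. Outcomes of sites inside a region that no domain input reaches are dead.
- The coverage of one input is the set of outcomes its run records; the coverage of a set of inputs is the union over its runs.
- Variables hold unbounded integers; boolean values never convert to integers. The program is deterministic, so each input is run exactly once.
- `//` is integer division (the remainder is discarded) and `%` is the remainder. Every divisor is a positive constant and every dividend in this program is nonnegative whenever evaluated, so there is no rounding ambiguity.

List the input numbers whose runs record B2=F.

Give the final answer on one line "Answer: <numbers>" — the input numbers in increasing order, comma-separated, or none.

input #1 (p=8, q=17): produces B2=F
input #2 (p=13, q=16): produces B2=F
input #3 (p=4, q=9): produces B2=F
input #4 (p=3, q=13): produces B2=F
input #5 (p=14, q=9): produces B2=F
input #6 (p=2, q=7): does not produce B2=F

Answer: 1, 2, 3, 4, 5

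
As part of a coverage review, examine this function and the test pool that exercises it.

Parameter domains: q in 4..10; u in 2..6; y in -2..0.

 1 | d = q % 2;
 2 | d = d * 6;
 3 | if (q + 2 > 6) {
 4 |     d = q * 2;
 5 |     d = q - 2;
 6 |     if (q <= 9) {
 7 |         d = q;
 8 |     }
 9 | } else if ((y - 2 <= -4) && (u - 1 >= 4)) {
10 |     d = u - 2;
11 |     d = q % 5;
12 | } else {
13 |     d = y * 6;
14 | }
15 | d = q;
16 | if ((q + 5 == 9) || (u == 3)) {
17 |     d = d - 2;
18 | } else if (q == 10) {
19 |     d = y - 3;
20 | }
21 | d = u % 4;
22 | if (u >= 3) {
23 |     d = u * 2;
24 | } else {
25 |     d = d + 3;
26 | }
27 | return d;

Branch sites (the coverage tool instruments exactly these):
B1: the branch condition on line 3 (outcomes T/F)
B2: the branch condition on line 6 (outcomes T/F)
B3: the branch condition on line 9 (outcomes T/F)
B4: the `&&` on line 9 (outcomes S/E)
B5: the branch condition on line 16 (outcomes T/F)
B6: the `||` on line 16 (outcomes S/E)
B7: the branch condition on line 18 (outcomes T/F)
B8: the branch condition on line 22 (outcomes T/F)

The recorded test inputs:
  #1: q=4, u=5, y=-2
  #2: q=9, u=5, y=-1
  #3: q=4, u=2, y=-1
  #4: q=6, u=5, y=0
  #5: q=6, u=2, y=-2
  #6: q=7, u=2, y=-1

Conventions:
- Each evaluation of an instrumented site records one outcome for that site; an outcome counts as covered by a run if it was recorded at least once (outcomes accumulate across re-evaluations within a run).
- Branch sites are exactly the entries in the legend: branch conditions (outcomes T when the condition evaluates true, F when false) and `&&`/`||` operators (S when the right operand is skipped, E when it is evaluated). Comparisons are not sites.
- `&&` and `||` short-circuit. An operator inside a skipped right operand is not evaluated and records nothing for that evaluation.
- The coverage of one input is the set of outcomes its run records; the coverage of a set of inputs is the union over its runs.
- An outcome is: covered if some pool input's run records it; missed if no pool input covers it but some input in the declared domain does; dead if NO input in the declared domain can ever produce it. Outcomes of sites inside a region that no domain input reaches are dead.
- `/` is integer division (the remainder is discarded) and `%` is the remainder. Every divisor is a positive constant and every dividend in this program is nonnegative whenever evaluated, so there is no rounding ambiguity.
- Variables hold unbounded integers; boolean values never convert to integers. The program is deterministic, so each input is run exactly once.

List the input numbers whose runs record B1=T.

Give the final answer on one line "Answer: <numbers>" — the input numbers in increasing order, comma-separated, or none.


input #1 (q=4, u=5, y=-2): misses B1=T
input #2 (q=9, u=5, y=-1): covers B1=T
input #3 (q=4, u=2, y=-1): misses B1=T
input #4 (q=6, u=5, y=0): covers B1=T
input #5 (q=6, u=2, y=-2): covers B1=T
input #6 (q=7, u=2, y=-1): covers B1=T
Answer: 2, 4, 5, 6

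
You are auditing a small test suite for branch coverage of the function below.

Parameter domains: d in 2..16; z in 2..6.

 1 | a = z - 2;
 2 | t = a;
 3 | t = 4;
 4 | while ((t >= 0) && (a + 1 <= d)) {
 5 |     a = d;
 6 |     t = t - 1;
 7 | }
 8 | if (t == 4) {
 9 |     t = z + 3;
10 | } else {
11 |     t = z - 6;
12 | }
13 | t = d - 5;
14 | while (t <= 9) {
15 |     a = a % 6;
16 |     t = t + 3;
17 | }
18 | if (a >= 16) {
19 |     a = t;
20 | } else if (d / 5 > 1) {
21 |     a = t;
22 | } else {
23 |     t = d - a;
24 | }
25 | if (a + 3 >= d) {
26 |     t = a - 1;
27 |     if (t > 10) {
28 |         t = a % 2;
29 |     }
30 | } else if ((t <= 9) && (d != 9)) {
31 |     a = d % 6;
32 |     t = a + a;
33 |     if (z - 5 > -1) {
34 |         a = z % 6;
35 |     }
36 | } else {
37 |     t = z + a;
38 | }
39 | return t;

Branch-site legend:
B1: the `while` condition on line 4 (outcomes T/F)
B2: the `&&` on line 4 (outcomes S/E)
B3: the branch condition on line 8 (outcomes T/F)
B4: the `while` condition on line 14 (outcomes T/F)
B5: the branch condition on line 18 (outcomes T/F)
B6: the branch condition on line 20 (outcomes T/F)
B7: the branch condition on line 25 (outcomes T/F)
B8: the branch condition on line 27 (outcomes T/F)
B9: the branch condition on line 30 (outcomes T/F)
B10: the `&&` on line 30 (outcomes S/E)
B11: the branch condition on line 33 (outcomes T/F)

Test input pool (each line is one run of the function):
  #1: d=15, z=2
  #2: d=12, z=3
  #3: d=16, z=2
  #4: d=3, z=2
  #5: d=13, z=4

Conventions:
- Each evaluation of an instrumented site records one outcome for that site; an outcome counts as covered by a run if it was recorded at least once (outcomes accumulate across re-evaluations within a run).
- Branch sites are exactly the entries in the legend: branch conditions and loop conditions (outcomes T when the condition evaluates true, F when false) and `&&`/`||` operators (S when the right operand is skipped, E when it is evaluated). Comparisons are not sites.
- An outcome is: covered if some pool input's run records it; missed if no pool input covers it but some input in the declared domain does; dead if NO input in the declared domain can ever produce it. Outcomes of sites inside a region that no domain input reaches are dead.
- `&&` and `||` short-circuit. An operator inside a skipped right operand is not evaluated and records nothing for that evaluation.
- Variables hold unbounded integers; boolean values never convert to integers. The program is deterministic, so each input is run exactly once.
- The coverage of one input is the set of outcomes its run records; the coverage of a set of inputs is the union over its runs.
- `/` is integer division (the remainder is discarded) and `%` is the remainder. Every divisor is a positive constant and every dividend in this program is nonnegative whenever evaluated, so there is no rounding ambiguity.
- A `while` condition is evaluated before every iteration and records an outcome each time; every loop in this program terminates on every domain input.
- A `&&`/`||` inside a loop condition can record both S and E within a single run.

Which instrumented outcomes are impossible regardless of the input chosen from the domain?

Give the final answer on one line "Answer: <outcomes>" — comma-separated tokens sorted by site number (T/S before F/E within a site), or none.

running all 75 domain inputs and tallying outcomes:
  B2=S: never recorded by any domain input -> dead
  reachable outcomes have witnesses, e.g. B1=T (e.g. d=2, z=2), B1=F (e.g. d=2, z=2), B2=E (e.g. d=2, z=2), B3=T (e.g. d=2, z=4)

Answer: B2=S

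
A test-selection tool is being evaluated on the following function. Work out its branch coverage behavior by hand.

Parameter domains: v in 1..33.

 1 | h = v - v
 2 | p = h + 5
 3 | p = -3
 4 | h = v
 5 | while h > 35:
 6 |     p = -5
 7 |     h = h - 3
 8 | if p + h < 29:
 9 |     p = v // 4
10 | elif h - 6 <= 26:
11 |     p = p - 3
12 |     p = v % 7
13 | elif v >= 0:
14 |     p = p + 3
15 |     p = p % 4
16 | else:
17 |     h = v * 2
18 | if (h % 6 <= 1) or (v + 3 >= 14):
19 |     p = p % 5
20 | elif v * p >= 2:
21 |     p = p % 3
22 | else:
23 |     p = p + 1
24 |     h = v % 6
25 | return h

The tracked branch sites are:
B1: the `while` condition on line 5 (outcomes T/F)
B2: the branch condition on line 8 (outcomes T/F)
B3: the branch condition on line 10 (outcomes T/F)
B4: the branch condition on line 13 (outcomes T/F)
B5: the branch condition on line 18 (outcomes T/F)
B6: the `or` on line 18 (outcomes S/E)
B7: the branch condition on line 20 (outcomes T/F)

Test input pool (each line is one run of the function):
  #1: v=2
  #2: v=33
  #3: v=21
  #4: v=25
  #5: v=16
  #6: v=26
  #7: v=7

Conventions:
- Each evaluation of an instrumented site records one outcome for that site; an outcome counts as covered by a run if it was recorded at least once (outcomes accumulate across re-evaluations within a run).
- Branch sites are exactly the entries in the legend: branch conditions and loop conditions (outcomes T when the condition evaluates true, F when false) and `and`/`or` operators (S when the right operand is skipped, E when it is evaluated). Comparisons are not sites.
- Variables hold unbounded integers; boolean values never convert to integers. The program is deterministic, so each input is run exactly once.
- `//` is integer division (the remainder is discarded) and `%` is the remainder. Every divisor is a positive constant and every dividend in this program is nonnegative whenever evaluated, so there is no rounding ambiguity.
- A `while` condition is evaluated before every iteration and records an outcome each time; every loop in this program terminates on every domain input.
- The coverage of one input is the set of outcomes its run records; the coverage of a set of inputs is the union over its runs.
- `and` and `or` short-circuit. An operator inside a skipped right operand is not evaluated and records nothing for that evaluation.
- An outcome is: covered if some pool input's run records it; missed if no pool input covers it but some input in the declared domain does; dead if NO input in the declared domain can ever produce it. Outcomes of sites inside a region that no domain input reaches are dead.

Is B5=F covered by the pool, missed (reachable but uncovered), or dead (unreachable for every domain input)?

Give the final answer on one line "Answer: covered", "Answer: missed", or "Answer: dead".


B5=F is recorded by pool input(s) 1 -> covered
Answer: covered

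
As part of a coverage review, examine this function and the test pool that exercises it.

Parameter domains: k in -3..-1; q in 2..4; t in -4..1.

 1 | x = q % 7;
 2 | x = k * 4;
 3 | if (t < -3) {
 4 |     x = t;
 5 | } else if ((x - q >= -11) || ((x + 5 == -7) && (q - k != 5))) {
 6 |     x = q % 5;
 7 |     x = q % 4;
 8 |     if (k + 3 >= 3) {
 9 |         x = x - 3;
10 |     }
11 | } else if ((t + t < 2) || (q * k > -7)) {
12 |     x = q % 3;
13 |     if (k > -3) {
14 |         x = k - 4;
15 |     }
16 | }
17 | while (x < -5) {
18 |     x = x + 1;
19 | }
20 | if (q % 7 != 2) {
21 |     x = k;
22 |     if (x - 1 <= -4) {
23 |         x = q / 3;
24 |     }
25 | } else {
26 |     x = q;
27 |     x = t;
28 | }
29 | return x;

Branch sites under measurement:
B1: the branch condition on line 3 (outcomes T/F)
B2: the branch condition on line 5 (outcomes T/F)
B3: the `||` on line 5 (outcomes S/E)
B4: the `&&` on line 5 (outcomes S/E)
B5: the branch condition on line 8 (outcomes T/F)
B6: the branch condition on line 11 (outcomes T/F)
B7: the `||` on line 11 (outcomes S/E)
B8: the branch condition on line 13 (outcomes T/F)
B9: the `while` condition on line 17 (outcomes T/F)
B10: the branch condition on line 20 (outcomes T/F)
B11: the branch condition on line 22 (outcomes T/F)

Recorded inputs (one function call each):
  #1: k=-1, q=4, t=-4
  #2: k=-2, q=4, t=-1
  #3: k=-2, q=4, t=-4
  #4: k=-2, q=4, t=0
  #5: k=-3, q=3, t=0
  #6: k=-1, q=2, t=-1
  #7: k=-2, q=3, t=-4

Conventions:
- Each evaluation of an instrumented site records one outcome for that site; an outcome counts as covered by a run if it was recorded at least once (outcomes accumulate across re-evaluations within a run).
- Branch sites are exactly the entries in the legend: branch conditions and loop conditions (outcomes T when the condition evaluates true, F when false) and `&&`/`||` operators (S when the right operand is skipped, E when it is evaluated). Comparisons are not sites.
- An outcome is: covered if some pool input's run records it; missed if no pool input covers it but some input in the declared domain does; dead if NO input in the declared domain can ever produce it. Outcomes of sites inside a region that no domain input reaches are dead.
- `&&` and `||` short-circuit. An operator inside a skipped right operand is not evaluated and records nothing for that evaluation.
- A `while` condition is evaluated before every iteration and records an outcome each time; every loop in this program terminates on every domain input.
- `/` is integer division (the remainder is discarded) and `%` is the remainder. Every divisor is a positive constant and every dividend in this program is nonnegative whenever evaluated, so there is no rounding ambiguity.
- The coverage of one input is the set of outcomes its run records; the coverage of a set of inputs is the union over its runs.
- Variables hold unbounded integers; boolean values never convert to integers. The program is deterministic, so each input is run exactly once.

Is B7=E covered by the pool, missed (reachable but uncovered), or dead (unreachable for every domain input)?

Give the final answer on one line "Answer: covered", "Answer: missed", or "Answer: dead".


no pool input records B7=E
but domain input (k=-3, q=2, t=1) does record it -> reachable, so missed
Answer: missed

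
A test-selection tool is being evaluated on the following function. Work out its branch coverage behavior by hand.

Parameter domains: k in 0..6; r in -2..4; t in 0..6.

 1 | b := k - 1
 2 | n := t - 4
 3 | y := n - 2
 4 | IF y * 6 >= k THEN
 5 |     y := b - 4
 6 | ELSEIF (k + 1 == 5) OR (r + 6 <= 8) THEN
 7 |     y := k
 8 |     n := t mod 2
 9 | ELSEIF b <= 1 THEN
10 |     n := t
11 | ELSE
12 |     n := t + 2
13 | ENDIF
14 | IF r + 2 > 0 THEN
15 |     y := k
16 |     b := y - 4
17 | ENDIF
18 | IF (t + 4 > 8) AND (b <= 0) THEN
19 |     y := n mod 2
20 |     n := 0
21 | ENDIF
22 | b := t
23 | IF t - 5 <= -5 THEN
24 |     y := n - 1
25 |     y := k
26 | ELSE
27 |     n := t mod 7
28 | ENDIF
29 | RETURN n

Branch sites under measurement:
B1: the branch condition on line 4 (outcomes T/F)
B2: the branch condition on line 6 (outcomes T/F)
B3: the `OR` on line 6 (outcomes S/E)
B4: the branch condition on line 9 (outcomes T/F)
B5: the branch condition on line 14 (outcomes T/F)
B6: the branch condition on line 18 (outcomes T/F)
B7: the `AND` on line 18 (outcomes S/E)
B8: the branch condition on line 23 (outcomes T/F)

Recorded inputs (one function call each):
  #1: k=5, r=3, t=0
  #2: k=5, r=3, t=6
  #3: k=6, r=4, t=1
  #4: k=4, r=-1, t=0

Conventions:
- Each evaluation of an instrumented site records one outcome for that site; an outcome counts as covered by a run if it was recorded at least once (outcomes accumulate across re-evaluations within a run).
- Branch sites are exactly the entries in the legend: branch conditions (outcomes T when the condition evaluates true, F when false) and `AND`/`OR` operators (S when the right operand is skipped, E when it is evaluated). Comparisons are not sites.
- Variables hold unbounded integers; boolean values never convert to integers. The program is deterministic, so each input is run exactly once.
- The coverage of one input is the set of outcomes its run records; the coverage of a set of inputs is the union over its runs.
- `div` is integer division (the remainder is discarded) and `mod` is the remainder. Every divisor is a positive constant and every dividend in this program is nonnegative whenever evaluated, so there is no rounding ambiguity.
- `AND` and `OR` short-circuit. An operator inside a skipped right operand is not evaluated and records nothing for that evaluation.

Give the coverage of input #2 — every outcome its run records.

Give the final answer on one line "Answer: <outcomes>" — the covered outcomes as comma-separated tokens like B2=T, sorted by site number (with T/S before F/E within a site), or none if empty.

Tracing the run of input #2 (k=5, r=3, t=6):
  B1->F, B3->E, B2->F, B4->F, B5->T, B7->E, B6->F, B8->F
deduplicating events, the covered set is: B1=F, B2=F, B3=E, B4=F, B5=T, B6=F, B7=E, B8=F

Answer: B1=F, B2=F, B3=E, B4=F, B5=T, B6=F, B7=E, B8=F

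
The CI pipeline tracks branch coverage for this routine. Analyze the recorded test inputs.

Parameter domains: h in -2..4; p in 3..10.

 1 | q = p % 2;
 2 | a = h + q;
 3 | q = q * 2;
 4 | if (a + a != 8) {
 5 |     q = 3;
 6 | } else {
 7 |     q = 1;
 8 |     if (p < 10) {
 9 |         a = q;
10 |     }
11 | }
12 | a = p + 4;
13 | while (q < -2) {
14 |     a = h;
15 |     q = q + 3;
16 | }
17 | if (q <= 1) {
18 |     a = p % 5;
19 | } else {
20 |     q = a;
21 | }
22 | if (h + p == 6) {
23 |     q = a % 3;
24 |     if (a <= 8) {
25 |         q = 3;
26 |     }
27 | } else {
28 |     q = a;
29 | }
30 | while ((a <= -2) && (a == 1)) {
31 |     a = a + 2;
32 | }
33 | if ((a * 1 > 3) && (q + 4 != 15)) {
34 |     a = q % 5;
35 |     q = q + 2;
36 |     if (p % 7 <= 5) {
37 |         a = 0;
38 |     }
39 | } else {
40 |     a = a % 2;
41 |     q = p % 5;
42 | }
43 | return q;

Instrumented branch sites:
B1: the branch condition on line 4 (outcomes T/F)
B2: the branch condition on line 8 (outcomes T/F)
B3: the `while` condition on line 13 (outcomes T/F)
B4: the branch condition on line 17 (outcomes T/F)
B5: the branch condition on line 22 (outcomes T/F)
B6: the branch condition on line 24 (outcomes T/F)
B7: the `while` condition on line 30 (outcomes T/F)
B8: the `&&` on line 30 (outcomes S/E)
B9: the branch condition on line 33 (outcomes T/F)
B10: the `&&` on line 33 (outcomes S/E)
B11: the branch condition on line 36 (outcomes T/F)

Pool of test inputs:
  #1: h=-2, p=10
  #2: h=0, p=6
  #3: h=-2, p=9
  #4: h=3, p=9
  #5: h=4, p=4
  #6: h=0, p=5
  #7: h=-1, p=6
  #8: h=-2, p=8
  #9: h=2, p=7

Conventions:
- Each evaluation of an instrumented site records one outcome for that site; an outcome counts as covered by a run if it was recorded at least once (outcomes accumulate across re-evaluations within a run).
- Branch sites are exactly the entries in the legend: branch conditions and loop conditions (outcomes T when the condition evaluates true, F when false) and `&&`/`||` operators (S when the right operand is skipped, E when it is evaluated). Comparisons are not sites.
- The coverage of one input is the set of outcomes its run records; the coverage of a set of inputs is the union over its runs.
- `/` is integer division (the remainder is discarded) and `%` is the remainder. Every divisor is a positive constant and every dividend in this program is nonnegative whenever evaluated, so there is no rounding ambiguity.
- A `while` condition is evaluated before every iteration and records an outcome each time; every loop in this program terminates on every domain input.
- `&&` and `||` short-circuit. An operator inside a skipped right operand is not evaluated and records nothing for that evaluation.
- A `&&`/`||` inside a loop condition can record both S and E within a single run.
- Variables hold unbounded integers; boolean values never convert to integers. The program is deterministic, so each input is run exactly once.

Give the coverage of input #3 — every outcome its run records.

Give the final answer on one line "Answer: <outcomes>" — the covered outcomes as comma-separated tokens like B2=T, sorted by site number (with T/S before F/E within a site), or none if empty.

Running input #3 (h=-2, p=9), event by event:
  B1->T, B3->F, B4->F, B5->F, B8->S, B7->F, B10->E, B9->T, B11->T
distinct outcomes covered: B1=T, B3=F, B4=F, B5=F, B7=F, B8=S, B9=T, B10=E, B11=T

Answer: B1=T, B3=F, B4=F, B5=F, B7=F, B8=S, B9=T, B10=E, B11=T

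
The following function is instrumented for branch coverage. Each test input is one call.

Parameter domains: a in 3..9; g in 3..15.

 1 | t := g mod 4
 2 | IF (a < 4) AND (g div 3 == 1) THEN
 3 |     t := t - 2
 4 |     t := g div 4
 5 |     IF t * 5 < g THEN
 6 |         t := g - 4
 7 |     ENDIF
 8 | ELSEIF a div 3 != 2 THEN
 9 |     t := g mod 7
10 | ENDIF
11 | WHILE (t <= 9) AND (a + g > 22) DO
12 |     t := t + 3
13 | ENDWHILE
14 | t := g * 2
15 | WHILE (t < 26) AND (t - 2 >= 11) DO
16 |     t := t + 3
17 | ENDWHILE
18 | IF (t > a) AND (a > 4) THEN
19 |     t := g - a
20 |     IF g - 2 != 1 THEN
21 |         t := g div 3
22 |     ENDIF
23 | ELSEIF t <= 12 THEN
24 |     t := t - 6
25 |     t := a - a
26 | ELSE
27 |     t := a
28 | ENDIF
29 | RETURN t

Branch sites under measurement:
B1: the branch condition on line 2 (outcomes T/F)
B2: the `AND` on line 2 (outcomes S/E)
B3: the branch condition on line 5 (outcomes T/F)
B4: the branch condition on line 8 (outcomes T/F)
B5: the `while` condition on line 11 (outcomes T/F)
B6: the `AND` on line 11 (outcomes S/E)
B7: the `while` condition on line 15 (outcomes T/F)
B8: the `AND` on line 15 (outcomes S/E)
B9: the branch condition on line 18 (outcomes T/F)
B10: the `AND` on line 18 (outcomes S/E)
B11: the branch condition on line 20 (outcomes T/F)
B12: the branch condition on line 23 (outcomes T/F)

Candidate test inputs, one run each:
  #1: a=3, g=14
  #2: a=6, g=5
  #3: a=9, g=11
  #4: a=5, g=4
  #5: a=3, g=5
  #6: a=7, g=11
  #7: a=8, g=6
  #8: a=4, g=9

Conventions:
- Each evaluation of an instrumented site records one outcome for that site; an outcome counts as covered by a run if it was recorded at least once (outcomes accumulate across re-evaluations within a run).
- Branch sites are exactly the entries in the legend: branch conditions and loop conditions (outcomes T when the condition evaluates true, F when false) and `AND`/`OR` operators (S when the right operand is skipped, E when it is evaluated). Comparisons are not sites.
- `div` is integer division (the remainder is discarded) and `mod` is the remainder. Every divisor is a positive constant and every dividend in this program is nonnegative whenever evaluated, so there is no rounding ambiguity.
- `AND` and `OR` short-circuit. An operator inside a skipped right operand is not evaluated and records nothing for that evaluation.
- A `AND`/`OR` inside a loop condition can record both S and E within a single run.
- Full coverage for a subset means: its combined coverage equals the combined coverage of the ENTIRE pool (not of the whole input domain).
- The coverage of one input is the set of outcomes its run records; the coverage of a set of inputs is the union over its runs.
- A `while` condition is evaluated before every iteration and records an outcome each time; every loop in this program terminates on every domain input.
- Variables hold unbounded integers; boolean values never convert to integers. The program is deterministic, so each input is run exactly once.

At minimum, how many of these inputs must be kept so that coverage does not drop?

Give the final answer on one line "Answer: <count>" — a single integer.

run #1 (a=3, g=14) runs B2->E, B1->F, B4->T, B6->E, B5->F, B8->S, B7->F, B10->E, B9->F, B12->F; records B1=F, B2=E, B4=T, B5=F, B6=E, B7=F, B8=S, B9=F, B10=E, B12=F
run #2 (a=6, g=5) runs B2->S, B1->F, B4->F, B6->E, B5->F, B8->E, B7->F, B10->E, B9->T, B11->T; records B1=F, B2=S, B4=F, B5=F, B6=E, B7=F, B8=E, B9=T, B10=E, B11=T
run #3 (a=9, g=11) runs B2->S, B1->F, B4->T, B6->E, B5->F, B8->E, B7->T, B8->E, B7->T, B8->S, B7->F, B10->E, B9->T, B11->T; records B1=F, B2=S, B4=T, B5=F, B6=E, B7=T, B7=F, B8=S, B8=E, B9=T, B10=E, B11=T
run #4 (a=5, g=4) runs B2->S, B1->F, B4->T, B6->E, B5->F, B8->E, B7->F, B10->E, B9->T, B11->T; records B1=F, B2=S, B4=T, B5=F, B6=E, B7=F, B8=E, B9=T, B10=E, B11=T
run #5 (a=3, g=5) runs B2->E, B1->T, B3->F, B6->E, B5->F, B8->E, B7->F, B10->E, B9->F, B12->T; records B1=T, B2=E, B3=F, B5=F, B6=E, B7=F, B8=E, B9=F, B10=E, B12=T
run #6 (a=7, g=11) runs B2->S, B1->F, B4->F, B6->E, B5->F, B8->E, B7->T, B8->E, B7->T, B8->S, B7->F, B10->E, B9->T, B11->T; records B1=F, B2=S, B4=F, B5=F, B6=E, B7=T, B7=F, B8=S, B8=E, B9=T, B10=E, B11=T
run #7 (a=8, g=6) runs B2->S, B1->F, B4->F, B6->E, B5->F, B8->E, B7->F, B10->E, B9->T, B11->T; records B1=F, B2=S, B4=F, B5=F, B6=E, B7=F, B8=E, B9=T, B10=E, B11=T
run #8 (a=4, g=9) runs B2->S, B1->F, B4->T, B6->E, B5->F, B8->E, B7->T, B8->E, B7->T, B8->E, B7->T, B8->S, B7->F, B10->E, ...; records B1=F, B2=S, B4=T, B5=F, B6=E, B7=T, B7=F, B8=S, B8=E, B9=F, B10=E, B12=F
together the pool reaches 19 outcomes: B1=T, B1=F, B2=S, B2=E, B3=F, B4=T, B4=F, B5=F, B6=E, B7=T, B7=F, B8=S, B8=E, B9=T, B9=F, B10=E, B11=T, B12=T, B12=F
checked all size-1 subsets: none covers 19 outcomes (max 12/19)
checked all size-2 subsets: none covers 19 outcomes (max 17/19)
size 3: inputs {1, 5, 6} cover all 19 outcomes, and no lexicographically smaller subset of this size does

Answer: 3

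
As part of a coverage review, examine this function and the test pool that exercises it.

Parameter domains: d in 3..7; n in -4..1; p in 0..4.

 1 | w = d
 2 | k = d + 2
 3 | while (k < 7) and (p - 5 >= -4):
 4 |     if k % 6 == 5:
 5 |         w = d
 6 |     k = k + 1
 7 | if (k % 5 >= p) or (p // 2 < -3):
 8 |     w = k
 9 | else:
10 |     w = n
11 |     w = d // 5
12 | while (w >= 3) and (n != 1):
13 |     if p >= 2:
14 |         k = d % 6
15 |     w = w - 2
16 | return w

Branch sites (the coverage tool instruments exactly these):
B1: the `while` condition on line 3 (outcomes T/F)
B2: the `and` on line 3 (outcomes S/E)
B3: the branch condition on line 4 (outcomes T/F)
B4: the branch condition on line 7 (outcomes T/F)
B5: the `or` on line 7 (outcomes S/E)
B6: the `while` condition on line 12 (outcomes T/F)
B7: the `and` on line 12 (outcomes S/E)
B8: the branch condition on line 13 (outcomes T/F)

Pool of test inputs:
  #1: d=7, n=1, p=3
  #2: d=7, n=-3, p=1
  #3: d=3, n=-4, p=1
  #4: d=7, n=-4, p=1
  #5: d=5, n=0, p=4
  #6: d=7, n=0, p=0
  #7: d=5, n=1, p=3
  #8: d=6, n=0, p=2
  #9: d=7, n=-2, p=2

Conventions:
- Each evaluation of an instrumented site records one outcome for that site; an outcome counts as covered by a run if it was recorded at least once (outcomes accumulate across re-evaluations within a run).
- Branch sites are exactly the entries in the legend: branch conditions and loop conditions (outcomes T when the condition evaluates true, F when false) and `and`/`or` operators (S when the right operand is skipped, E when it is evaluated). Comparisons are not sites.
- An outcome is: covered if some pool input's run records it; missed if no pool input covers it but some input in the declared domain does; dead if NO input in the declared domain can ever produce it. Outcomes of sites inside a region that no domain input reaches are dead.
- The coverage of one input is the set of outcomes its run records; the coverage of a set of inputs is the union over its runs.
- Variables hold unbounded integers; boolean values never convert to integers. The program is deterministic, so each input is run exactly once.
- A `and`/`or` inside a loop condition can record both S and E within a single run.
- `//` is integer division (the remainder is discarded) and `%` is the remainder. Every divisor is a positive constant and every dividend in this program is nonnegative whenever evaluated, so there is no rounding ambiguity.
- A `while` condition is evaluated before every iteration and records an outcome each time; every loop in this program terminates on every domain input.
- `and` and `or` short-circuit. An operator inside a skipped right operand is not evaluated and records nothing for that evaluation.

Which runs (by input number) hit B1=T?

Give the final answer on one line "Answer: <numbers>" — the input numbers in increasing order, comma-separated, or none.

input #1 (d=7, n=1, p=3): does not record B1=T
input #2 (d=7, n=-3, p=1): does not record B1=T
input #3 (d=3, n=-4, p=1): records B1=T
input #4 (d=7, n=-4, p=1): does not record B1=T
input #5 (d=5, n=0, p=4): does not record B1=T
input #6 (d=7, n=0, p=0): does not record B1=T
input #7 (d=5, n=1, p=3): does not record B1=T
input #8 (d=6, n=0, p=2): does not record B1=T
input #9 (d=7, n=-2, p=2): does not record B1=T

Answer: 3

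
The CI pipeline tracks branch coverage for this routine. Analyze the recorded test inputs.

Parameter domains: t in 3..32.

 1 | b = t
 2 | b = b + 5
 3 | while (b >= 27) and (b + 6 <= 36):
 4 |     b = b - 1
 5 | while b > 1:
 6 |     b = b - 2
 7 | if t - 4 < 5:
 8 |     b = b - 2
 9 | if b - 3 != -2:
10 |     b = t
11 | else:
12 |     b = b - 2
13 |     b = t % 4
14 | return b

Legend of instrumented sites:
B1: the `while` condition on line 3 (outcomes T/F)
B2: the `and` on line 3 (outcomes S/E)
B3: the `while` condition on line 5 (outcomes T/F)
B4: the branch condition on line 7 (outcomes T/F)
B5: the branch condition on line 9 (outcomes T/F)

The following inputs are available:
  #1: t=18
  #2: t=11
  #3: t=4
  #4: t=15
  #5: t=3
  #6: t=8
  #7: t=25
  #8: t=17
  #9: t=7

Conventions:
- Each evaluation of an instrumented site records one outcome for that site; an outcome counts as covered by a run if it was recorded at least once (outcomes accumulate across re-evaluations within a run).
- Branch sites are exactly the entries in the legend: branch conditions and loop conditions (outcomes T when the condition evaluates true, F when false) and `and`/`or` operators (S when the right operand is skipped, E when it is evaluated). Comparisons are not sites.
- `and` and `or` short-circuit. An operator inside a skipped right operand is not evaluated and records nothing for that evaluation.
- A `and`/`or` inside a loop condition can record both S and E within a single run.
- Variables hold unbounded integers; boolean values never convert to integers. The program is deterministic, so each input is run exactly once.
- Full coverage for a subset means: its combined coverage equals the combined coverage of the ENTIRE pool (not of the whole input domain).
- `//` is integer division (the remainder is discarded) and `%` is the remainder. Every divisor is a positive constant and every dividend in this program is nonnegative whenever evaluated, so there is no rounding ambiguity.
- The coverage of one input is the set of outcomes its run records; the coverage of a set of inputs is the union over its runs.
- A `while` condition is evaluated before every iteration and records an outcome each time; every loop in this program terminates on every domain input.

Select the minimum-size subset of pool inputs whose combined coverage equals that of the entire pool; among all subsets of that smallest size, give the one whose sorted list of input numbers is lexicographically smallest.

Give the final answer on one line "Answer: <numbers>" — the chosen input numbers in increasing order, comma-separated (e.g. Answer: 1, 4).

input #1, t=18: outcomes B1=F, B2=S, B3=T, B3=F, B4=F, B5=F
input #2, t=11: outcomes B1=F, B2=S, B3=T, B3=F, B4=F, B5=T
input #3, t=4: outcomes B1=F, B2=S, B3=T, B3=F, B4=T, B5=T
input #4, t=15: outcomes B1=F, B2=S, B3=T, B3=F, B4=F, B5=T
input #5, t=3: outcomes B1=F, B2=S, B3=T, B3=F, B4=T, B5=T
input #6, t=8: outcomes B1=F, B2=S, B3=T, B3=F, B4=T, B5=T
input #7, t=25: outcomes B1=T, B1=F, B2=S, B2=E, B3=T, B3=F, B4=F, B5=T
input #8, t=17: outcomes B1=F, B2=S, B3=T, B3=F, B4=F, B5=T
input #9, t=7: outcomes B1=F, B2=S, B3=T, B3=F, B4=T, B5=T
union over all inputs: B1=T, B1=F, B2=S, B2=E, B3=T, B3=F, B4=T, B4=F, B5=T, B5=F (10 outcomes)
checked all size-1 subsets: none covers 10 outcomes (max 8/10)
checked all size-2 subsets: none covers 10 outcomes (max 9/10)
at size 3, {1, 3, 7} reaches all 10 outcomes; every lexicographically earlier size-3 subset fails

Answer: 1, 3, 7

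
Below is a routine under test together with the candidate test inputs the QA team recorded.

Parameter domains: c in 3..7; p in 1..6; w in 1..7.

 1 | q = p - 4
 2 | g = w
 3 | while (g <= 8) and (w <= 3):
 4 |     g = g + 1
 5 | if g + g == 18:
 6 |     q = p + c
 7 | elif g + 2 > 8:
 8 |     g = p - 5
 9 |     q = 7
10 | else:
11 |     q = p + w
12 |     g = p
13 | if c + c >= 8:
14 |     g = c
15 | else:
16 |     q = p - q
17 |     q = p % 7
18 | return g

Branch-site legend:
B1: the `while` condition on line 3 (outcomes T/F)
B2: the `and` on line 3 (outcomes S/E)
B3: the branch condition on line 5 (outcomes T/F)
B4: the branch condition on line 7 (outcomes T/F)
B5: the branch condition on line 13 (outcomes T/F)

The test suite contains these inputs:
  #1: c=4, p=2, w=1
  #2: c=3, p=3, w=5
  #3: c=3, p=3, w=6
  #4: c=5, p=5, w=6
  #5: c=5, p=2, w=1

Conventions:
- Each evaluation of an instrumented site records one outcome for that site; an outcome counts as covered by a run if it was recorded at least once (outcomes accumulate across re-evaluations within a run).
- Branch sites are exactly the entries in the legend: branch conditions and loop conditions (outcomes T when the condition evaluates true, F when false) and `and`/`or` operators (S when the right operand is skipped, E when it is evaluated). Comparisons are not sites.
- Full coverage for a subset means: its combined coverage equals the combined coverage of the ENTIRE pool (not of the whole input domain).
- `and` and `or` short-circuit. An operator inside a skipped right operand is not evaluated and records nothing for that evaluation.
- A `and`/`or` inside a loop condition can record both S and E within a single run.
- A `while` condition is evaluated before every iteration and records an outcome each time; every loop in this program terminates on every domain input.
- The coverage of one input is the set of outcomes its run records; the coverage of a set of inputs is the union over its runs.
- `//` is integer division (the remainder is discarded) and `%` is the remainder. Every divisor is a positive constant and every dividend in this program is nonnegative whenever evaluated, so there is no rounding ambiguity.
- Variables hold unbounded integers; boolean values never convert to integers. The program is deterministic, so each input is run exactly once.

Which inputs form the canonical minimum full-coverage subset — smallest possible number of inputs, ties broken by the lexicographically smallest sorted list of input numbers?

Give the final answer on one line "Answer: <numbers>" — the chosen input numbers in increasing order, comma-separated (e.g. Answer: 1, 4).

run #1 (c=4, p=2, w=1) records B1=T, B1=F, B2=S, B2=E, B3=T, B5=T
run #2 (c=3, p=3, w=5) records B1=F, B2=E, B3=F, B4=F, B5=F
run #3 (c=3, p=3, w=6) records B1=F, B2=E, B3=F, B4=F, B5=F
run #4 (c=5, p=5, w=6) records B1=F, B2=E, B3=F, B4=F, B5=T
run #5 (c=5, p=2, w=1) records B1=T, B1=F, B2=S, B2=E, B3=T, B5=T
together the pool reaches 9 outcomes: B1=T, B1=F, B2=S, B2=E, B3=T, B3=F, B4=F, B5=T, B5=F
every size-1 subset falls short of the 9 outcomes (best: 6/9)
the canonical winner is {1, 2}: size 2, full 9-outcome coverage, earliest index list among size-2 covers

Answer: 1, 2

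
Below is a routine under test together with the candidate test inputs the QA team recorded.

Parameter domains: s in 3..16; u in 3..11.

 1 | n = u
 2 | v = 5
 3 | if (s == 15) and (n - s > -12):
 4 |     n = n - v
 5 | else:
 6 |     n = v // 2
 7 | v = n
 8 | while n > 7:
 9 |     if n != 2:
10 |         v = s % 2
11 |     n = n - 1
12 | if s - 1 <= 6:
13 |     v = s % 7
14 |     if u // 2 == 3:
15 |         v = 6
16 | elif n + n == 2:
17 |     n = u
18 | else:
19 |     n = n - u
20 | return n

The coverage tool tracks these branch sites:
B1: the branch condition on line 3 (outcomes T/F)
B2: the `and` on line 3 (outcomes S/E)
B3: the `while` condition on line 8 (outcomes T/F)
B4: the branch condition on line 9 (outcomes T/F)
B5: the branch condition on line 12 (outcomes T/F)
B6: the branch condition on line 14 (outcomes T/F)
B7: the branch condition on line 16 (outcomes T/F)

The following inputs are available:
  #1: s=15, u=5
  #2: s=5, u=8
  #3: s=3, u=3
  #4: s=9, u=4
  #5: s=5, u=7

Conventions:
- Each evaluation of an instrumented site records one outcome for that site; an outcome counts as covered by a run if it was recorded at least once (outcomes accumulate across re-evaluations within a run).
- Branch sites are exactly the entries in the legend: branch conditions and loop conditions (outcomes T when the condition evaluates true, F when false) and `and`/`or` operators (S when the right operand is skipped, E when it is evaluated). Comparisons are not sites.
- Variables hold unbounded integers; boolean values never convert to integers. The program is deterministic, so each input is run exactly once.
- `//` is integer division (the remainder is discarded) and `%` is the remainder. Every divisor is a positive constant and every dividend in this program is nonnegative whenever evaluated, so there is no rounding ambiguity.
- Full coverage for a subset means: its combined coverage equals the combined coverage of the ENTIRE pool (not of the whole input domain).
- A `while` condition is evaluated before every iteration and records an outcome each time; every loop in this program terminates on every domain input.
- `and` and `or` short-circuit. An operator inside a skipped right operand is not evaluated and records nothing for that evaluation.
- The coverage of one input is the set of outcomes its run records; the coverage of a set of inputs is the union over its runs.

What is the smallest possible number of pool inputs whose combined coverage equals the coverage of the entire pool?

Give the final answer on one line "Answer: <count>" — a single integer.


run #1 (s=15, u=5) records B1=T, B2=E, B3=F, B5=F, B7=F
run #2 (s=5, u=8) records B1=F, B2=S, B3=F, B5=T, B6=F
run #3 (s=3, u=3) records B1=F, B2=S, B3=F, B5=T, B6=F
run #4 (s=9, u=4) records B1=F, B2=S, B3=F, B5=F, B7=F
run #5 (s=5, u=7) records B1=F, B2=S, B3=F, B5=T, B6=T
union over all inputs: B1=T, B1=F, B2=S, B2=E, B3=F, B5=T, B5=F, B6=T, B6=F, B7=F (10 outcomes)
checked all size-1 subsets: none covers 10 outcomes (max 5/10)
checked all size-2 subsets: none covers 10 outcomes (max 9/10)
the canonical winner is {1, 2, 5}: size 3, full 10-outcome coverage, earliest index list among size-3 covers
Answer: 3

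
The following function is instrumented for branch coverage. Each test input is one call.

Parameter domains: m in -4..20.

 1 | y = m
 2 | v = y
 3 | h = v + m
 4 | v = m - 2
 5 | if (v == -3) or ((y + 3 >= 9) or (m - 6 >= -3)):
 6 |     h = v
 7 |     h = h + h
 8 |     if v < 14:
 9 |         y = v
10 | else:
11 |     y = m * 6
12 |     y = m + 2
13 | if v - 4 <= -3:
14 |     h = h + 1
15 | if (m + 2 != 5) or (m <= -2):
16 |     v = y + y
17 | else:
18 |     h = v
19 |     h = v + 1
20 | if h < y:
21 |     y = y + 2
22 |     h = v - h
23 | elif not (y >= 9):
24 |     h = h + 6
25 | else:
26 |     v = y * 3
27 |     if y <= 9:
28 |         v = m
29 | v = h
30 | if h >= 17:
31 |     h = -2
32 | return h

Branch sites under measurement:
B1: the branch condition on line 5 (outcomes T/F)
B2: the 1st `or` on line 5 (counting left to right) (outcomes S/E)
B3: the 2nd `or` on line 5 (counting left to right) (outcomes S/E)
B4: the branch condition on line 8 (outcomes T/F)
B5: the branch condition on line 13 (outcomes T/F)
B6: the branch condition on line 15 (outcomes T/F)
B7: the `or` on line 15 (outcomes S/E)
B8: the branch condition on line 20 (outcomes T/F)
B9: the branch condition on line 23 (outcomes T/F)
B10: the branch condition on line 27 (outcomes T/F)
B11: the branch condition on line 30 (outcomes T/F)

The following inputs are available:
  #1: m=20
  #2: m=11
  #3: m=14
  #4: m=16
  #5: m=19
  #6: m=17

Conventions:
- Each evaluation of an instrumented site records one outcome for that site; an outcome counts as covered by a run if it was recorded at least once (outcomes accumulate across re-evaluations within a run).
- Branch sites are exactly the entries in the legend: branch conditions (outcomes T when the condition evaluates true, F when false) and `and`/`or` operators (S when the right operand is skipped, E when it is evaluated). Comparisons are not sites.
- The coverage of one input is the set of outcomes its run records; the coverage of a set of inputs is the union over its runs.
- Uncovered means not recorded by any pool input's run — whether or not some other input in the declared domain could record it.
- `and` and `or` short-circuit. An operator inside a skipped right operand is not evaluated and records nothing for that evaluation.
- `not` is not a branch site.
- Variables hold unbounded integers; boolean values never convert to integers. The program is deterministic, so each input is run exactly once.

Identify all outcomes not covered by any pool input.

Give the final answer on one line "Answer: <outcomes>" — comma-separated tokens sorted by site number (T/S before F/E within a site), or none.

run #1 (m=20) records B1=T, B2=E, B3=S, B4=F, B5=F, B6=T, B7=S, B8=F, B9=F, B10=F, B11=T
run #2 (m=11) records B1=T, B2=E, B3=S, B4=T, B5=F, B6=T, B7=S, B8=F, B9=F, B10=T, B11=T
run #3 (m=14) records B1=T, B2=E, B3=S, B4=T, B5=F, B6=T, B7=S, B8=F, B9=F, B10=F, B11=T
run #4 (m=16) records B1=T, B2=E, B3=S, B4=F, B5=F, B6=T, B7=S, B8=F, B9=F, B10=F, B11=T
run #5 (m=19) records B1=T, B2=E, B3=S, B4=F, B5=F, B6=T, B7=S, B8=F, B9=F, B10=F, B11=T
run #6 (m=17) records B1=T, B2=E, B3=S, B4=F, B5=F, B6=T, B7=S, B8=F, B9=F, B10=F, B11=T
union over the pool: B1=T, B2=E, B3=S, B4=T, B4=F, B5=F, B6=T, B7=S, B8=F, B9=F, B10=T, B10=F, B11=T
uncovered (9 of 22): B1=F, B2=S, B3=E, B5=T, B6=F, B7=E, B8=T, B9=T, B11=F

Answer: B1=F, B2=S, B3=E, B5=T, B6=F, B7=E, B8=T, B9=T, B11=F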